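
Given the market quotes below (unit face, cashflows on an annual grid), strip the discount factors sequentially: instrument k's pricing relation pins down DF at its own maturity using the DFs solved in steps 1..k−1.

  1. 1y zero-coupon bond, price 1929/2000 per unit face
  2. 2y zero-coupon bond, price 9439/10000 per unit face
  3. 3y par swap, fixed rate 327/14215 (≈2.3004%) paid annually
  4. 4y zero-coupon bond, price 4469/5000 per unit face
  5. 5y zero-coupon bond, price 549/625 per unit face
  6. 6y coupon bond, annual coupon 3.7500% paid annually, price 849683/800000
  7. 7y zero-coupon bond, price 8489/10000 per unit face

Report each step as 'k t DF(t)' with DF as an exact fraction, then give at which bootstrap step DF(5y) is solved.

step 1 [1y] zero: DF = P = 1929/2000 ≈ 0.964500
step 2 [2y] zero: DF = P = 9439/10000 ≈ 0.943900
step 3 [3y] swap r/1=327/14215: DF=(1 − 327/14215·(0.964500+0.943900))/(1+327/14215) = 4673/5000 ≈ 0.934600
step 4 [4y] zero: DF = P = 4469/5000 ≈ 0.893800
step 5 [5y] zero: DF = P = 549/625 ≈ 0.878400
step 6 [6y] bond c/1=3/80: DF=(849683/800000 − 3/80·(0.964500+0.943900+0.934600+0.893800+0.878400))/(1+3/80) = 8569/10000 ≈ 0.856900
step 7 [7y] zero: DF = P = 8489/10000 ≈ 0.848900

1 1 1929/2000
2 2 9439/10000
3 3 4673/5000
4 4 4469/5000
5 5 549/625
6 6 8569/10000
7 7 8489/10000
DF(5y) is solved at step 5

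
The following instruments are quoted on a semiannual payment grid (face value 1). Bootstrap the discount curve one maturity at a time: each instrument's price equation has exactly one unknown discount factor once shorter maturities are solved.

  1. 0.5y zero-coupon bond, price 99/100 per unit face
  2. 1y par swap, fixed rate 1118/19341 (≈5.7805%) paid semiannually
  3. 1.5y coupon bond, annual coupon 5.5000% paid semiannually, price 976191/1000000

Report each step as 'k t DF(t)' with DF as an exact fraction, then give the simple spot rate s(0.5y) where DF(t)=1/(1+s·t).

1 1/2 99/100
2 1 9441/10000
3 3/2 8983/10000
s(0.5y) = (1/(99/100) − 1)/(1/2) = 2/99 ≈ 2.0202%

step 1 [0.5y] zero: DF = P = 99/100 ≈ 0.990000
step 2 [1y] swap r/2=559/19341: DF=(1 − 559/19341·(0.990000))/(1+559/19341) = 9441/10000 ≈ 0.944100
step 3 [1.5y] bond c/2=11/400: DF=(976191/1000000 − 11/400·(0.990000+0.944100))/(1+11/400) = 8983/10000 ≈ 0.898300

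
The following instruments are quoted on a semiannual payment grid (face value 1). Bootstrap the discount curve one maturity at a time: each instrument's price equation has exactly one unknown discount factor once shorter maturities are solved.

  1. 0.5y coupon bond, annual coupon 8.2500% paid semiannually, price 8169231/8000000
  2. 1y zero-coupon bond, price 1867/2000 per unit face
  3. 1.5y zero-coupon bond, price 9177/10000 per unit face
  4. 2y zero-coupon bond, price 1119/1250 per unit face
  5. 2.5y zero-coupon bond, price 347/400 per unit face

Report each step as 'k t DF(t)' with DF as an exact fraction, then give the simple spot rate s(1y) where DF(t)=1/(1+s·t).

step 1 [0.5y] bond c/2=33/800: DF=(8169231/8000000 − 33/800·(0))/(1+33/800) = 9807/10000 ≈ 0.980700
step 2 [1y] zero: DF = P = 1867/2000 ≈ 0.933500
step 3 [1.5y] zero: DF = P = 9177/10000 ≈ 0.917700
step 4 [2y] zero: DF = P = 1119/1250 ≈ 0.895200
step 5 [2.5y] zero: DF = P = 347/400 ≈ 0.867500

1 1/2 9807/10000
2 1 1867/2000
3 3/2 9177/10000
4 2 1119/1250
5 5/2 347/400
s(1y) = (1/(1867/2000) − 1)/(1) = 133/1867 ≈ 7.1237%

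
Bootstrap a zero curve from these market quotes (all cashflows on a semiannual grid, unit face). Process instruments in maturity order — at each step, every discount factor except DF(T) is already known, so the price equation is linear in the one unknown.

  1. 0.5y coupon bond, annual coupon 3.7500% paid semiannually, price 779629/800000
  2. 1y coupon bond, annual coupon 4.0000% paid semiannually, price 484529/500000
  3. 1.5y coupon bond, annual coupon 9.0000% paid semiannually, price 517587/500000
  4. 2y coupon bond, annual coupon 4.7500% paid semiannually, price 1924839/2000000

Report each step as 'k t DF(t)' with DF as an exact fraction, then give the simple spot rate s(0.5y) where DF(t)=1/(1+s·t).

step 1 [0.5y] bond c/2=3/160: DF=(779629/800000 − 3/160·(0))/(1+3/160) = 4783/5000 ≈ 0.956600
step 2 [1y] bond c/2=1/50: DF=(484529/500000 − 1/50·(0.956600))/(1+1/50) = 9313/10000 ≈ 0.931300
step 3 [1.5y] bond c/2=9/200: DF=(517587/500000 − 9/200·(0.956600+0.931300))/(1+9/200) = 9093/10000 ≈ 0.909300
step 4 [2y] bond c/2=19/800: DF=(1924839/2000000 − 19/800·(0.956600+0.931300+0.909300))/(1+19/800) = 547/625 ≈ 0.875200

1 1/2 4783/5000
2 1 9313/10000
3 3/2 9093/10000
4 2 547/625
s(0.5y) = (1/(4783/5000) − 1)/(1/2) = 434/4783 ≈ 9.0738%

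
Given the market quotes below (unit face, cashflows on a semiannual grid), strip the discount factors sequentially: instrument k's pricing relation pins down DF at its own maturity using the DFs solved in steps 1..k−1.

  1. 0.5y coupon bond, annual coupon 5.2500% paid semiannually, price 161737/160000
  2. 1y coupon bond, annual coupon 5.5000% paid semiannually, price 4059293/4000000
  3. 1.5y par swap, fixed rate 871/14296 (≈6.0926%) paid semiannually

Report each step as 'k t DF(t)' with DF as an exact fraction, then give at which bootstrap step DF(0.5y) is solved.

step 1 [0.5y] bond c/2=21/800: DF=(161737/160000 − 21/800·(0))/(1+21/800) = 197/200 ≈ 0.985000
step 2 [1y] bond c/2=11/400: DF=(4059293/4000000 − 11/400·(0.985000))/(1+11/400) = 9613/10000 ≈ 0.961300
step 3 [1.5y] swap r/2=871/28592: DF=(1 − 871/28592·(0.985000+0.961300))/(1+871/28592) = 9129/10000 ≈ 0.912900

1 1/2 197/200
2 1 9613/10000
3 3/2 9129/10000
DF(0.5y) is solved at step 1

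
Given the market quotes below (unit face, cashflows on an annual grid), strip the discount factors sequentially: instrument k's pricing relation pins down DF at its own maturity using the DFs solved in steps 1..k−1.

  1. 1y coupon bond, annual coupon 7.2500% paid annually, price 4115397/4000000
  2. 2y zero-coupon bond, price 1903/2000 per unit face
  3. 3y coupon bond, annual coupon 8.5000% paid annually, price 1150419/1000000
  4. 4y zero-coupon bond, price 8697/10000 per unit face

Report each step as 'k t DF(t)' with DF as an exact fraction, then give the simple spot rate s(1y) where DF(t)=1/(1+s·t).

1 1 9593/10000
2 2 1903/2000
3 3 4553/5000
4 4 8697/10000
s(1y) = (1/(9593/10000) − 1)/(1) = 407/9593 ≈ 4.2427%

step 1 [1y] bond c/1=29/400: DF=(4115397/4000000 − 29/400·(0))/(1+29/400) = 9593/10000 ≈ 0.959300
step 2 [2y] zero: DF = P = 1903/2000 ≈ 0.951500
step 3 [3y] bond c/1=17/200: DF=(1150419/1000000 − 17/200·(0.959300+0.951500))/(1+17/200) = 4553/5000 ≈ 0.910600
step 4 [4y] zero: DF = P = 8697/10000 ≈ 0.869700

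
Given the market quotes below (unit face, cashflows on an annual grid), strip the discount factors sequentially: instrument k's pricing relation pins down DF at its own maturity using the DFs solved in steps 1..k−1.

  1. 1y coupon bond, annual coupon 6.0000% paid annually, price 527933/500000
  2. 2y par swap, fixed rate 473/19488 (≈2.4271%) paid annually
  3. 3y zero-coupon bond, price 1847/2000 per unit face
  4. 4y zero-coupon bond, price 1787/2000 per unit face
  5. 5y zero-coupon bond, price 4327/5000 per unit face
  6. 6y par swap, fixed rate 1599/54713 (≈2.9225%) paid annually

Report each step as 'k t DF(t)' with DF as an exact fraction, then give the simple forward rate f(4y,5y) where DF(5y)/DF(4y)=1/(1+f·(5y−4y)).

1 1 9961/10000
2 2 9527/10000
3 3 1847/2000
4 4 1787/2000
5 5 4327/5000
6 6 8401/10000
f(4y,5y) = ((1787/2000)/(4327/5000) − 1)/(1) = 281/8654 ≈ 3.2471%

step 1 [1y] bond c/1=3/50: DF=(527933/500000 − 3/50·(0))/(1+3/50) = 9961/10000 ≈ 0.996100
step 2 [2y] swap r/1=473/19488: DF=(1 − 473/19488·(0.996100))/(1+473/19488) = 9527/10000 ≈ 0.952700
step 3 [3y] zero: DF = P = 1847/2000 ≈ 0.923500
step 4 [4y] zero: DF = P = 1787/2000 ≈ 0.893500
step 5 [5y] zero: DF = P = 4327/5000 ≈ 0.865400
step 6 [6y] swap r/1=1599/54713: DF=(1 − 1599/54713·(0.996100+0.952700+0.923500+0.893500+0.865400))/(1+1599/54713) = 8401/10000 ≈ 0.840100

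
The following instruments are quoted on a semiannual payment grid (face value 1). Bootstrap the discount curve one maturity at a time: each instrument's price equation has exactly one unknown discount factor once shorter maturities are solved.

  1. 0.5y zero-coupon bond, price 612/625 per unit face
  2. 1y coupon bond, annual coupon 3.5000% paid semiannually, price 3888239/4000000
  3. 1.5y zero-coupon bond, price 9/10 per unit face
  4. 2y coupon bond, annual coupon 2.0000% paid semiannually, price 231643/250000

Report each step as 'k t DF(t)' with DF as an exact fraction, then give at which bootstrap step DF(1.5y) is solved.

step 1 [0.5y] zero: DF = P = 612/625 ≈ 0.979200
step 2 [1y] bond c/2=7/400: DF=(3888239/4000000 − 7/400·(0.979200))/(1+7/400) = 1877/2000 ≈ 0.938500
step 3 [1.5y] zero: DF = P = 9/10 ≈ 0.900000
step 4 [2y] bond c/2=1/100: DF=(231643/250000 − 1/100·(0.979200+0.938500+0.900000))/(1+1/100) = 1779/2000 ≈ 0.889500

1 1/2 612/625
2 1 1877/2000
3 3/2 9/10
4 2 1779/2000
DF(1.5y) is solved at step 3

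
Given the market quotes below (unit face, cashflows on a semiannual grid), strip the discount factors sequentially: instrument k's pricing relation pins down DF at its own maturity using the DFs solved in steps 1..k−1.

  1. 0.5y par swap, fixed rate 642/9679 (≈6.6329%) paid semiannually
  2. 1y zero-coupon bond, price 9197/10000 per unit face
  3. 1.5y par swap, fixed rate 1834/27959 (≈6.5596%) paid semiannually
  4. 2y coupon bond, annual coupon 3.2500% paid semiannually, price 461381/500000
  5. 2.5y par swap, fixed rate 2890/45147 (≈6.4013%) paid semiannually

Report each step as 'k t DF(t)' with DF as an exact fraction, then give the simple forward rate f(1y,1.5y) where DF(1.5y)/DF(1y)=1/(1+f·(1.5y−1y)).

1 1/2 9679/10000
2 1 9197/10000
3 3/2 9083/10000
4 2 8633/10000
5 5/2 1711/2000
f(1y,1.5y) = ((9197/10000)/(9083/10000) − 1)/(1/2) = 228/9083 ≈ 2.5102%

step 1 [0.5y] swap r/2=321/9679: DF=(1 − 321/9679·(0))/(1+321/9679) = 9679/10000 ≈ 0.967900
step 2 [1y] zero: DF = P = 9197/10000 ≈ 0.919700
step 3 [1.5y] swap r/2=917/27959: DF=(1 − 917/27959·(0.967900+0.919700))/(1+917/27959) = 9083/10000 ≈ 0.908300
step 4 [2y] bond c/2=13/800: DF=(461381/500000 − 13/800·(0.967900+0.919700+0.908300))/(1+13/800) = 8633/10000 ≈ 0.863300
step 5 [2.5y] swap r/2=1445/45147: DF=(1 − 1445/45147·(0.967900+0.919700+0.908300+0.863300))/(1+1445/45147) = 1711/2000 ≈ 0.855500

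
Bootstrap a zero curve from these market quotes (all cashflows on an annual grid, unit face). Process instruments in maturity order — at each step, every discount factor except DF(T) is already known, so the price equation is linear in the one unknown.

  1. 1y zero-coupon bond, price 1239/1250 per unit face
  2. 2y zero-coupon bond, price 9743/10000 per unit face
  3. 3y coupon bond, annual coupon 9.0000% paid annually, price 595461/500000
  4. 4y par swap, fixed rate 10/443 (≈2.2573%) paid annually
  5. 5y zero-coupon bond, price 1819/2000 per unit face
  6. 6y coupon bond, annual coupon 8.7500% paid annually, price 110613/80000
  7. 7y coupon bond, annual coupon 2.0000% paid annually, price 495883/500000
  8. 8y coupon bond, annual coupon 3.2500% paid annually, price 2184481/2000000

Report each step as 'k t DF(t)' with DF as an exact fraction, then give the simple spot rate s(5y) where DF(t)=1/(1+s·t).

1 1 1239/1250
2 2 9743/10000
3 3 9303/10000
4 4 457/500
5 5 1819/2000
6 6 8917/10000
7 7 8623/10000
8 8 8541/10000
s(5y) = (1/(1819/2000) − 1)/(5) = 181/9095 ≈ 1.9901%

step 1 [1y] zero: DF = P = 1239/1250 ≈ 0.991200
step 2 [2y] zero: DF = P = 9743/10000 ≈ 0.974300
step 3 [3y] bond c/1=9/100: DF=(595461/500000 − 9/100·(0.991200+0.974300))/(1+9/100) = 9303/10000 ≈ 0.930300
step 4 [4y] swap r/1=10/443: DF=(1 − 10/443·(0.991200+0.974300+0.930300))/(1+10/443) = 457/500 ≈ 0.914000
step 5 [5y] zero: DF = P = 1819/2000 ≈ 0.909500
step 6 [6y] bond c/1=7/80: DF=(110613/80000 − 7/80·(0.991200+0.974300+0.930300+0.914000+0.909500))/(1+7/80) = 8917/10000 ≈ 0.891700
step 7 [7y] bond c/1=1/50: DF=(495883/500000 − 1/50·(0.991200+0.974300+0.930300+0.914000+0.909500+0.891700))/(1+1/50) = 8623/10000 ≈ 0.862300
step 8 [8y] bond c/1=13/400: DF=(2184481/2000000 − 13/400·(0.991200+0.974300+0.930300+0.914000+0.909500+0.891700+0.862300))/(1+13/400) = 8541/10000 ≈ 0.854100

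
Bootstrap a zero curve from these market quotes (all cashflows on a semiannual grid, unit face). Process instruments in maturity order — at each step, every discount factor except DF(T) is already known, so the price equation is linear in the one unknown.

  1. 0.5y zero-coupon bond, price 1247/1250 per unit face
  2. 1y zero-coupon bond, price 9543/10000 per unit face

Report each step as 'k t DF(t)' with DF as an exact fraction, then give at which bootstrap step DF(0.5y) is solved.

1 1/2 1247/1250
2 1 9543/10000
DF(0.5y) is solved at step 1

step 1 [0.5y] zero: DF = P = 1247/1250 ≈ 0.997600
step 2 [1y] zero: DF = P = 9543/10000 ≈ 0.954300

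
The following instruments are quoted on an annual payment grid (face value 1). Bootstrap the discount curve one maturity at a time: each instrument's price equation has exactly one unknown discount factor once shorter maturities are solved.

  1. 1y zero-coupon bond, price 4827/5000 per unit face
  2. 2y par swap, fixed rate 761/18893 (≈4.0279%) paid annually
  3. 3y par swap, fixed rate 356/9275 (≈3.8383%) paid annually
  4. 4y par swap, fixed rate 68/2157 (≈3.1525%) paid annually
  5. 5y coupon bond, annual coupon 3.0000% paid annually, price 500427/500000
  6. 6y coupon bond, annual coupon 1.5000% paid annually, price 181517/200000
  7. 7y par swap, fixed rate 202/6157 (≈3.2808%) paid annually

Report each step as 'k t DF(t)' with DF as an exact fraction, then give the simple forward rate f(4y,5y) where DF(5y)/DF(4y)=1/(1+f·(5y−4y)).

1 1 4827/5000
2 2 9239/10000
3 3 2233/2500
4 4 2211/2500
5 5 8649/10000
6 6 517/625
7 7 399/500
f(4y,5y) = ((2211/2500)/(8649/10000) − 1)/(1) = 65/2883 ≈ 2.2546%

step 1 [1y] zero: DF = P = 4827/5000 ≈ 0.965400
step 2 [2y] swap r/1=761/18893: DF=(1 − 761/18893·(0.965400))/(1+761/18893) = 9239/10000 ≈ 0.923900
step 3 [3y] swap r/1=356/9275: DF=(1 − 356/9275·(0.965400+0.923900))/(1+356/9275) = 2233/2500 ≈ 0.893200
step 4 [4y] swap r/1=68/2157: DF=(1 − 68/2157·(0.965400+0.923900+0.893200))/(1+68/2157) = 2211/2500 ≈ 0.884400
step 5 [5y] bond c/1=3/100: DF=(500427/500000 − 3/100·(0.965400+0.923900+0.893200+0.884400))/(1+3/100) = 8649/10000 ≈ 0.864900
step 6 [6y] bond c/1=3/200: DF=(181517/200000 − 3/200·(0.965400+0.923900+0.893200+0.884400+0.864900))/(1+3/200) = 517/625 ≈ 0.827200
step 7 [7y] swap r/1=202/6157: DF=(1 − 202/6157·(0.965400+0.923900+0.893200+0.884400+0.864900+0.827200))/(1+202/6157) = 399/500 ≈ 0.798000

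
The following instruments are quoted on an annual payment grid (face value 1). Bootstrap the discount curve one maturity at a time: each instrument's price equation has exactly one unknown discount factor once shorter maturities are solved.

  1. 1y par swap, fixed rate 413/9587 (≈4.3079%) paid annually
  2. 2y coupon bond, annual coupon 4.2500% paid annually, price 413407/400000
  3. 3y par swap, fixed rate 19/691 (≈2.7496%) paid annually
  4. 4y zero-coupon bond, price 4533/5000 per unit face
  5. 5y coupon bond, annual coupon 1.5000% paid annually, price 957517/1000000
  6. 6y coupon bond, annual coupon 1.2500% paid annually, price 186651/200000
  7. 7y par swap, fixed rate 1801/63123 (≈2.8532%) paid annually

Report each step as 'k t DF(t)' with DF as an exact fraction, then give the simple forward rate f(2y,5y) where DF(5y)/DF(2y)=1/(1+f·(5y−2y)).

step 1 [1y] swap r/1=413/9587: DF=(1 − 413/9587·(0))/(1+413/9587) = 9587/10000 ≈ 0.958700
step 2 [2y] bond c/1=17/400: DF=(413407/400000 − 17/400·(0.958700))/(1+17/400) = 9523/10000 ≈ 0.952300
step 3 [3y] swap r/1=19/691: DF=(1 − 19/691·(0.958700+0.952300))/(1+19/691) = 9221/10000 ≈ 0.922100
step 4 [4y] zero: DF = P = 4533/5000 ≈ 0.906600
step 5 [5y] bond c/1=3/200: DF=(957517/1000000 − 3/200·(0.958700+0.952300+0.922100+0.906600))/(1+3/200) = 8881/10000 ≈ 0.888100
step 6 [6y] bond c/1=1/80: DF=(186651/200000 − 1/80·(0.958700+0.952300+0.922100+0.906600+0.888100))/(1+1/80) = 4323/5000 ≈ 0.864600
step 7 [7y] swap r/1=1801/63123: DF=(1 − 1801/63123·(0.958700+0.952300+0.922100+0.906600+0.888100+0.864600))/(1+1801/63123) = 8199/10000 ≈ 0.819900

1 1 9587/10000
2 2 9523/10000
3 3 9221/10000
4 4 4533/5000
5 5 8881/10000
6 6 4323/5000
7 7 8199/10000
f(2y,5y) = ((9523/10000)/(8881/10000) − 1)/(3) = 2/83 ≈ 2.4096%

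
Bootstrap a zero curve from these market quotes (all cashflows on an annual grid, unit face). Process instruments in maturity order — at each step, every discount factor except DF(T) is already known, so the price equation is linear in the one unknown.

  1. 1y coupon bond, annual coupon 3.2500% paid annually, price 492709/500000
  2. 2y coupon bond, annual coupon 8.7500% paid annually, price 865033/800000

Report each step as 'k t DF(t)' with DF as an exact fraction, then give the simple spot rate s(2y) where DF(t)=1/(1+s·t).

1 1 1193/1250
2 2 367/400
s(2y) = (1/(367/400) − 1)/(2) = 33/734 ≈ 4.4959%

step 1 [1y] bond c/1=13/400: DF=(492709/500000 − 13/400·(0))/(1+13/400) = 1193/1250 ≈ 0.954400
step 2 [2y] bond c/1=7/80: DF=(865033/800000 − 7/80·(0.954400))/(1+7/80) = 367/400 ≈ 0.917500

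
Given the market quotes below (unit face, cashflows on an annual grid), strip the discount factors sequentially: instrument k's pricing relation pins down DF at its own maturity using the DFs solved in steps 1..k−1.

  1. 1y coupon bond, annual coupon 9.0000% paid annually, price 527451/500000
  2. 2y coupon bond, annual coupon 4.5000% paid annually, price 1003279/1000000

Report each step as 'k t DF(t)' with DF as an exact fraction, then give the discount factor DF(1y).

step 1 [1y] bond c/1=9/100: DF=(527451/500000 − 9/100·(0))/(1+9/100) = 4839/5000 ≈ 0.967800
step 2 [2y] bond c/1=9/200: DF=(1003279/1000000 − 9/200·(0.967800))/(1+9/200) = 574/625 ≈ 0.918400

1 1 4839/5000
2 2 574/625
DF(1y) = 4839/5000 ≈ 0.967800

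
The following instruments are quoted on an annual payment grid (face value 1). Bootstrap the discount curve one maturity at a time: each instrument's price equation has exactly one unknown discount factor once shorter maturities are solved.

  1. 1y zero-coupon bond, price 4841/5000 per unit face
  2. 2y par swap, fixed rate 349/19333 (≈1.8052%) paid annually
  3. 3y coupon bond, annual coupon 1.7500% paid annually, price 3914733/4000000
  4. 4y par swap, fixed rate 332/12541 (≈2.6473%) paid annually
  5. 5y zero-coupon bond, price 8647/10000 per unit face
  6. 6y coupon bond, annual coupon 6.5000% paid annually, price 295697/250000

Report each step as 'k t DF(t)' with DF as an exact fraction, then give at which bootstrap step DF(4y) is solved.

1 1 4841/5000
2 2 9651/10000
3 3 4643/5000
4 4 2251/2500
5 5 8647/10000
6 6 4141/5000
DF(4y) is solved at step 4

step 1 [1y] zero: DF = P = 4841/5000 ≈ 0.968200
step 2 [2y] swap r/1=349/19333: DF=(1 − 349/19333·(0.968200))/(1+349/19333) = 9651/10000 ≈ 0.965100
step 3 [3y] bond c/1=7/400: DF=(3914733/4000000 − 7/400·(0.968200+0.965100))/(1+7/400) = 4643/5000 ≈ 0.928600
step 4 [4y] swap r/1=332/12541: DF=(1 − 332/12541·(0.968200+0.965100+0.928600))/(1+332/12541) = 2251/2500 ≈ 0.900400
step 5 [5y] zero: DF = P = 8647/10000 ≈ 0.864700
step 6 [6y] bond c/1=13/200: DF=(295697/250000 − 13/200·(0.968200+0.965100+0.928600+0.900400+0.864700))/(1+13/200) = 4141/5000 ≈ 0.828200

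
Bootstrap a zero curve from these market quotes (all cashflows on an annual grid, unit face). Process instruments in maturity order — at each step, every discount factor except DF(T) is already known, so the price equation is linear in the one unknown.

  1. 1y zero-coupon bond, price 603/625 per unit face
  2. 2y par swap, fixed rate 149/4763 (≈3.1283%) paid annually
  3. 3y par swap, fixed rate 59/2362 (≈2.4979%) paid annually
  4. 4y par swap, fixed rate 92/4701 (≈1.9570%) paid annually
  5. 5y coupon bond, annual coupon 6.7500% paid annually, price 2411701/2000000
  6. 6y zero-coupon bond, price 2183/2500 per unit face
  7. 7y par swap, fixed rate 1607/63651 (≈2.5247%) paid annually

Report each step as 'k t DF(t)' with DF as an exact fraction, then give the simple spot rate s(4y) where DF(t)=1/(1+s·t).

step 1 [1y] zero: DF = P = 603/625 ≈ 0.964800
step 2 [2y] swap r/1=149/4763: DF=(1 − 149/4763·(0.964800))/(1+149/4763) = 2351/2500 ≈ 0.940400
step 3 [3y] swap r/1=59/2362: DF=(1 − 59/2362·(0.964800+0.940400))/(1+59/2362) = 2323/2500 ≈ 0.929200
step 4 [4y] swap r/1=92/4701: DF=(1 − 92/4701·(0.964800+0.940400+0.929200))/(1+92/4701) = 579/625 ≈ 0.926400
step 5 [5y] bond c/1=27/400: DF=(2411701/2000000 − 27/400·(0.964800+0.940400+0.929200+0.926400))/(1+27/400) = 4459/5000 ≈ 0.891800
step 6 [6y] zero: DF = P = 2183/2500 ≈ 0.873200
step 7 [7y] swap r/1=1607/63651: DF=(1 − 1607/63651·(0.964800+0.940400+0.929200+0.926400+0.891800+0.873200))/(1+1607/63651) = 8393/10000 ≈ 0.839300

1 1 603/625
2 2 2351/2500
3 3 2323/2500
4 4 579/625
5 5 4459/5000
6 6 2183/2500
7 7 8393/10000
s(4y) = (1/(579/625) − 1)/(4) = 23/1158 ≈ 1.9862%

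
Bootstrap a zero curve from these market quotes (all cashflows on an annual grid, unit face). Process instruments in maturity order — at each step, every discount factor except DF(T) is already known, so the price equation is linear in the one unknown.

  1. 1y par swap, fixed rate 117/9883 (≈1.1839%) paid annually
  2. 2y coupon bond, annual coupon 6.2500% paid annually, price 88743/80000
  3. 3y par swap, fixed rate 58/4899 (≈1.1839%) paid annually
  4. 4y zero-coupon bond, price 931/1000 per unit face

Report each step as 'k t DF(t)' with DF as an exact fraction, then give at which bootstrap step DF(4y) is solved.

step 1 [1y] swap r/1=117/9883: DF=(1 − 117/9883·(0))/(1+117/9883) = 9883/10000 ≈ 0.988300
step 2 [2y] bond c/1=1/16: DF=(88743/80000 − 1/16·(0.988300))/(1+1/16) = 9859/10000 ≈ 0.985900
step 3 [3y] swap r/1=58/4899: DF=(1 − 58/4899·(0.988300+0.985900))/(1+58/4899) = 2413/2500 ≈ 0.965200
step 4 [4y] zero: DF = P = 931/1000 ≈ 0.931000

1 1 9883/10000
2 2 9859/10000
3 3 2413/2500
4 4 931/1000
DF(4y) is solved at step 4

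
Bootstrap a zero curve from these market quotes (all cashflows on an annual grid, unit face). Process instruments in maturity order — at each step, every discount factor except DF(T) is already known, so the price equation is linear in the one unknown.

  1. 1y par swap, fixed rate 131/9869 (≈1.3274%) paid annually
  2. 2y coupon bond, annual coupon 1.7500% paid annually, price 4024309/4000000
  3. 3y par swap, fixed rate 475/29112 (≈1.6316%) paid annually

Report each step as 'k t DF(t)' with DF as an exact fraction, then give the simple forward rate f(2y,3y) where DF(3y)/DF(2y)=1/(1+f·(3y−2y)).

1 1 9869/10000
2 2 4859/5000
3 3 381/400
f(2y,3y) = ((4859/5000)/(381/400) − 1)/(1) = 193/9525 ≈ 2.0262%

step 1 [1y] swap r/1=131/9869: DF=(1 − 131/9869·(0))/(1+131/9869) = 9869/10000 ≈ 0.986900
step 2 [2y] bond c/1=7/400: DF=(4024309/4000000 − 7/400·(0.986900))/(1+7/400) = 4859/5000 ≈ 0.971800
step 3 [3y] swap r/1=475/29112: DF=(1 − 475/29112·(0.986900+0.971800))/(1+475/29112) = 381/400 ≈ 0.952500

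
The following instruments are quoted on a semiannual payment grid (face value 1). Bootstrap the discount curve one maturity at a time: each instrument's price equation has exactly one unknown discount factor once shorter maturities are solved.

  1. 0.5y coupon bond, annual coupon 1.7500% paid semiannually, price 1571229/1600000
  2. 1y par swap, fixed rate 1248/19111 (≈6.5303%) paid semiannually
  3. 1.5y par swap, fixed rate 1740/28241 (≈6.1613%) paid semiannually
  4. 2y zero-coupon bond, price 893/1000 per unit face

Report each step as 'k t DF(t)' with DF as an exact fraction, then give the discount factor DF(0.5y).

step 1 [0.5y] bond c/2=7/800: DF=(1571229/1600000 − 7/800·(0))/(1+7/800) = 1947/2000 ≈ 0.973500
step 2 [1y] swap r/2=624/19111: DF=(1 − 624/19111·(0.973500))/(1+624/19111) = 586/625 ≈ 0.937600
step 3 [1.5y] swap r/2=870/28241: DF=(1 − 870/28241·(0.973500+0.937600))/(1+870/28241) = 913/1000 ≈ 0.913000
step 4 [2y] zero: DF = P = 893/1000 ≈ 0.893000

1 1/2 1947/2000
2 1 586/625
3 3/2 913/1000
4 2 893/1000
DF(0.5y) = 1947/2000 ≈ 0.973500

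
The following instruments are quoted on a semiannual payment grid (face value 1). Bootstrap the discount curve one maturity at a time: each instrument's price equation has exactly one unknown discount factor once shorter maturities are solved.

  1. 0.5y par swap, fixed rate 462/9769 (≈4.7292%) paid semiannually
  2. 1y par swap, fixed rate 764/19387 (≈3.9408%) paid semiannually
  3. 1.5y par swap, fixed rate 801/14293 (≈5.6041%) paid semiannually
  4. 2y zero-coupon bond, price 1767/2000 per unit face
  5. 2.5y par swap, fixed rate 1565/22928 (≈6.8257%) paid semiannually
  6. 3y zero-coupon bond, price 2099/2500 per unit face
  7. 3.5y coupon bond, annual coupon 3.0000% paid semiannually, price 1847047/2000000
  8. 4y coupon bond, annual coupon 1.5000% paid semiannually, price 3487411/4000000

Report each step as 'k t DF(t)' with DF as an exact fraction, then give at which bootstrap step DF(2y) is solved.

step 1 [0.5y] swap r/2=231/9769: DF=(1 − 231/9769·(0))/(1+231/9769) = 9769/10000 ≈ 0.976900
step 2 [1y] swap r/2=382/19387: DF=(1 − 382/19387·(0.976900))/(1+382/19387) = 4809/5000 ≈ 0.961800
step 3 [1.5y] swap r/2=801/28586: DF=(1 − 801/28586·(0.976900+0.961800))/(1+801/28586) = 9199/10000 ≈ 0.919900
step 4 [2y] zero: DF = P = 1767/2000 ≈ 0.883500
step 5 [2.5y] swap r/2=1565/45856: DF=(1 − 1565/45856·(0.976900+0.961800+0.919900+0.883500))/(1+1565/45856) = 1687/2000 ≈ 0.843500
step 6 [3y] zero: DF = P = 2099/2500 ≈ 0.839600
step 7 [3.5y] bond c/2=3/200: DF=(1847047/2000000 − 3/200·(0.976900+0.961800+0.919900+0.883500+0.843500+0.839600))/(1+3/200) = 8297/10000 ≈ 0.829700
step 8 [4y] bond c/2=3/400: DF=(3487411/4000000 − 3/400·(0.976900+0.961800+0.919900+0.883500+0.843500+0.839600+0.829700))/(1+3/400) = 2047/2500 ≈ 0.818800

1 1/2 9769/10000
2 1 4809/5000
3 3/2 9199/10000
4 2 1767/2000
5 5/2 1687/2000
6 3 2099/2500
7 7/2 8297/10000
8 4 2047/2500
DF(2y) is solved at step 4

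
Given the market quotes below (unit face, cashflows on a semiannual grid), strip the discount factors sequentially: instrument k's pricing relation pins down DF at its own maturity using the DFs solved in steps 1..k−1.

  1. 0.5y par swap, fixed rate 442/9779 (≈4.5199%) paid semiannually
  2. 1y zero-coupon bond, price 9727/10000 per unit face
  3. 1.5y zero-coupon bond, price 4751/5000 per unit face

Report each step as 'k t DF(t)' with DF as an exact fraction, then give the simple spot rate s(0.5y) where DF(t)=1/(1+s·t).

1 1/2 9779/10000
2 1 9727/10000
3 3/2 4751/5000
s(0.5y) = (1/(9779/10000) − 1)/(1/2) = 442/9779 ≈ 4.5199%

step 1 [0.5y] swap r/2=221/9779: DF=(1 − 221/9779·(0))/(1+221/9779) = 9779/10000 ≈ 0.977900
step 2 [1y] zero: DF = P = 9727/10000 ≈ 0.972700
step 3 [1.5y] zero: DF = P = 4751/5000 ≈ 0.950200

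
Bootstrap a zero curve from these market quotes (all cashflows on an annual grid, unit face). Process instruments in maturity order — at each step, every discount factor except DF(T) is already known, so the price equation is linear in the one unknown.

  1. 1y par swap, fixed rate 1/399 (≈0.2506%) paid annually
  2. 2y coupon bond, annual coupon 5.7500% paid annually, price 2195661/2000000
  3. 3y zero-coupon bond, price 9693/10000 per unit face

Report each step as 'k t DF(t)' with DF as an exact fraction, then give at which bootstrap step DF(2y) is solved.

1 1 399/400
2 2 9839/10000
3 3 9693/10000
DF(2y) is solved at step 2

step 1 [1y] swap r/1=1/399: DF=(1 − 1/399·(0))/(1+1/399) = 399/400 ≈ 0.997500
step 2 [2y] bond c/1=23/400: DF=(2195661/2000000 − 23/400·(0.997500))/(1+23/400) = 9839/10000 ≈ 0.983900
step 3 [3y] zero: DF = P = 9693/10000 ≈ 0.969300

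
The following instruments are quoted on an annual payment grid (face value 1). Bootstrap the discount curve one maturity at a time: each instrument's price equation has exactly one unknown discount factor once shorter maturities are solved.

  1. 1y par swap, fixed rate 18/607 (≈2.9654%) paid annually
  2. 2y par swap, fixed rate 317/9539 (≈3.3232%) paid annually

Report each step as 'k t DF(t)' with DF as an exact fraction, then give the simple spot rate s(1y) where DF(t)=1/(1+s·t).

1 1 607/625
2 2 4683/5000
s(1y) = (1/(607/625) − 1)/(1) = 18/607 ≈ 2.9654%

step 1 [1y] swap r/1=18/607: DF=(1 − 18/607·(0))/(1+18/607) = 607/625 ≈ 0.971200
step 2 [2y] swap r/1=317/9539: DF=(1 − 317/9539·(0.971200))/(1+317/9539) = 4683/5000 ≈ 0.936600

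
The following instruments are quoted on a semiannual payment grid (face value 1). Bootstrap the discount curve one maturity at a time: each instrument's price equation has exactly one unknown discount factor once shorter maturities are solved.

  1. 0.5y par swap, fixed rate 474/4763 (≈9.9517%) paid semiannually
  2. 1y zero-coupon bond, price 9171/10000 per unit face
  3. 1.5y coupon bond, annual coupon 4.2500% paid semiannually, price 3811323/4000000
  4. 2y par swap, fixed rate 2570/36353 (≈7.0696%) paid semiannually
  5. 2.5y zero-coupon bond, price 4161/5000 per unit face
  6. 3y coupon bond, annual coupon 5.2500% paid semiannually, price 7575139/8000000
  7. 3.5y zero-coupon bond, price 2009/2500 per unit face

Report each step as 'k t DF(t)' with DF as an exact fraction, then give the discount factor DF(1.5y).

1 1/2 4763/5000
2 1 9171/10000
3 3/2 8941/10000
4 2 1743/2000
5 5/2 4161/5000
6 3 2021/2500
7 7/2 2009/2500
DF(1.5y) = 8941/10000 ≈ 0.894100

step 1 [0.5y] swap r/2=237/4763: DF=(1 − 237/4763·(0))/(1+237/4763) = 4763/5000 ≈ 0.952600
step 2 [1y] zero: DF = P = 9171/10000 ≈ 0.917100
step 3 [1.5y] bond c/2=17/800: DF=(3811323/4000000 − 17/800·(0.952600+0.917100))/(1+17/800) = 8941/10000 ≈ 0.894100
step 4 [2y] swap r/2=1285/36353: DF=(1 − 1285/36353·(0.952600+0.917100+0.894100))/(1+1285/36353) = 1743/2000 ≈ 0.871500
step 5 [2.5y] zero: DF = P = 4161/5000 ≈ 0.832200
step 6 [3y] bond c/2=21/800: DF=(7575139/8000000 − 21/800·(0.952600+0.917100+0.894100+0.871500+0.832200))/(1+21/800) = 2021/2500 ≈ 0.808400
step 7 [3.5y] zero: DF = P = 2009/2500 ≈ 0.803600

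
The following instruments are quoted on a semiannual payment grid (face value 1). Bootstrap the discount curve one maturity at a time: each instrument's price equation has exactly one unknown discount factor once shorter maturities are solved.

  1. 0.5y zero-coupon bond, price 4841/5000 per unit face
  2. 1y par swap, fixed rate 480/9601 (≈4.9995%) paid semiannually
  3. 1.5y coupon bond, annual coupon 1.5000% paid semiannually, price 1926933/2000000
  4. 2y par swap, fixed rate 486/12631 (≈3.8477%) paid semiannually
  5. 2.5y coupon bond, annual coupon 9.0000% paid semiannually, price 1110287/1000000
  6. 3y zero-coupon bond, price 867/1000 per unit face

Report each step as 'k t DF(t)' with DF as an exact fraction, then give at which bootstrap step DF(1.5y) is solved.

1 1/2 4841/5000
2 1 119/125
3 3/2 471/500
4 2 9271/10000
5 5/2 8993/10000
6 3 867/1000
DF(1.5y) is solved at step 3

step 1 [0.5y] zero: DF = P = 4841/5000 ≈ 0.968200
step 2 [1y] swap r/2=240/9601: DF=(1 − 240/9601·(0.968200))/(1+240/9601) = 119/125 ≈ 0.952000
step 3 [1.5y] bond c/2=3/400: DF=(1926933/2000000 − 3/400·(0.968200+0.952000))/(1+3/400) = 471/500 ≈ 0.942000
step 4 [2y] swap r/2=243/12631: DF=(1 − 243/12631·(0.968200+0.952000+0.942000))/(1+243/12631) = 9271/10000 ≈ 0.927100
step 5 [2.5y] bond c/2=9/200: DF=(1110287/1000000 − 9/200·(0.968200+0.952000+0.942000+0.927100))/(1+9/200) = 8993/10000 ≈ 0.899300
step 6 [3y] zero: DF = P = 867/1000 ≈ 0.867000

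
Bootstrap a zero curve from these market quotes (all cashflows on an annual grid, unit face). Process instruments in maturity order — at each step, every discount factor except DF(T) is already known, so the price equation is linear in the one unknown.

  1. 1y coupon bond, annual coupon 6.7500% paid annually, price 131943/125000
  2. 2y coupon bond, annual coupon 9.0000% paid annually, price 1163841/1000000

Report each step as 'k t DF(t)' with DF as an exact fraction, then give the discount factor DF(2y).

1 1 618/625
2 2 9861/10000
DF(2y) = 9861/10000 ≈ 0.986100

step 1 [1y] bond c/1=27/400: DF=(131943/125000 − 27/400·(0))/(1+27/400) = 618/625 ≈ 0.988800
step 2 [2y] bond c/1=9/100: DF=(1163841/1000000 − 9/100·(0.988800))/(1+9/100) = 9861/10000 ≈ 0.986100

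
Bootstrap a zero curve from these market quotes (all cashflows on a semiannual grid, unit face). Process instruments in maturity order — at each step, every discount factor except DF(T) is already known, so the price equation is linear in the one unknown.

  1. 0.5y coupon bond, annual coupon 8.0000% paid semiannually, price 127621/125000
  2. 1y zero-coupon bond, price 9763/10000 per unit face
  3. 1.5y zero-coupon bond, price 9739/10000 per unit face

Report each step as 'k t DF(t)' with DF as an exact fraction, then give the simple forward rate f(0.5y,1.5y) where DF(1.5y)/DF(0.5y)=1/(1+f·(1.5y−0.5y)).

1 1/2 9817/10000
2 1 9763/10000
3 3/2 9739/10000
f(0.5y,1.5y) = ((9817/10000)/(9739/10000) − 1)/(1) = 78/9739 ≈ 0.8009%

step 1 [0.5y] bond c/2=1/25: DF=(127621/125000 − 1/25·(0))/(1+1/25) = 9817/10000 ≈ 0.981700
step 2 [1y] zero: DF = P = 9763/10000 ≈ 0.976300
step 3 [1.5y] zero: DF = P = 9739/10000 ≈ 0.973900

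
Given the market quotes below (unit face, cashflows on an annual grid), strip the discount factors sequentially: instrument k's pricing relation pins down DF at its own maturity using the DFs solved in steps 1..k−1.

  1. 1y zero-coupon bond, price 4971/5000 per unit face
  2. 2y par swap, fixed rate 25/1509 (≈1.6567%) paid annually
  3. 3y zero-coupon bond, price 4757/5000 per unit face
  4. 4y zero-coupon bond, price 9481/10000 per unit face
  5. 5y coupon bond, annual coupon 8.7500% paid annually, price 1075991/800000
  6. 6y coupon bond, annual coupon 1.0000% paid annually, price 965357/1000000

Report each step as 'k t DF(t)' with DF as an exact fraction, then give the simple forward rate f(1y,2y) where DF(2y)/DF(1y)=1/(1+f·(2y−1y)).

step 1 [1y] zero: DF = P = 4971/5000 ≈ 0.994200
step 2 [2y] swap r/1=25/1509: DF=(1 − 25/1509·(0.994200))/(1+25/1509) = 387/400 ≈ 0.967500
step 3 [3y] zero: DF = P = 4757/5000 ≈ 0.951400
step 4 [4y] zero: DF = P = 9481/10000 ≈ 0.948100
step 5 [5y] bond c/1=7/80: DF=(1075991/800000 − 7/80·(0.994200+0.967500+0.951400+0.948100))/(1+7/80) = 9261/10000 ≈ 0.926100
step 6 [6y] bond c/1=1/100: DF=(965357/1000000 − 1/100·(0.994200+0.967500+0.951400+0.948100+0.926100))/(1+1/100) = 2271/2500 ≈ 0.908400

1 1 4971/5000
2 2 387/400
3 3 4757/5000
4 4 9481/10000
5 5 9261/10000
6 6 2271/2500
f(1y,2y) = ((4971/5000)/(387/400) − 1)/(1) = 89/3225 ≈ 2.7597%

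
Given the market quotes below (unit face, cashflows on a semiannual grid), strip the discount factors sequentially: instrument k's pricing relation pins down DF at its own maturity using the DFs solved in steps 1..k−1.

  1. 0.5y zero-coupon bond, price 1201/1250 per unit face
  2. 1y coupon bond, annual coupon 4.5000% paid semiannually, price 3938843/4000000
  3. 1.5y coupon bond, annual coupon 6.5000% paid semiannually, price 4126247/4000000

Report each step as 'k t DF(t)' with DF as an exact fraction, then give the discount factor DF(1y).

step 1 [0.5y] zero: DF = P = 1201/1250 ≈ 0.960800
step 2 [1y] bond c/2=9/400: DF=(3938843/4000000 − 9/400·(0.960800))/(1+9/400) = 9419/10000 ≈ 0.941900
step 3 [1.5y] bond c/2=13/400: DF=(4126247/4000000 − 13/400·(0.960800+0.941900))/(1+13/400) = 587/625 ≈ 0.939200

1 1/2 1201/1250
2 1 9419/10000
3 3/2 587/625
DF(1y) = 9419/10000 ≈ 0.941900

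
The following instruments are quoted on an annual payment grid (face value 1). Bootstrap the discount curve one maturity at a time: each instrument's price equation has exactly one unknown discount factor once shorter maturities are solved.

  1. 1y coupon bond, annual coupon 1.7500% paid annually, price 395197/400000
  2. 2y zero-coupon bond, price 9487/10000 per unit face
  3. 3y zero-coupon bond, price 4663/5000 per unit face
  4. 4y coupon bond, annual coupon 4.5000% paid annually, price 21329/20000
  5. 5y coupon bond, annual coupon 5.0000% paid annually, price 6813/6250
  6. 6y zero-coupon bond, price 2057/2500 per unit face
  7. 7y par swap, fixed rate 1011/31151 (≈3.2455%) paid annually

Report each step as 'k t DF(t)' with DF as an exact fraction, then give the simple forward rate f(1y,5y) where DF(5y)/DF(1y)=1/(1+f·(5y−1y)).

1 1 971/1000
2 2 9487/10000
3 3 4663/5000
4 4 8977/10000
5 5 2149/2500
6 6 2057/2500
7 7 3989/5000
f(1y,5y) = ((971/1000)/(2149/2500) − 1)/(4) = 557/17192 ≈ 3.2399%

step 1 [1y] bond c/1=7/400: DF=(395197/400000 − 7/400·(0))/(1+7/400) = 971/1000 ≈ 0.971000
step 2 [2y] zero: DF = P = 9487/10000 ≈ 0.948700
step 3 [3y] zero: DF = P = 4663/5000 ≈ 0.932600
step 4 [4y] bond c/1=9/200: DF=(21329/20000 − 9/200·(0.971000+0.948700+0.932600))/(1+9/200) = 8977/10000 ≈ 0.897700
step 5 [5y] bond c/1=1/20: DF=(6813/6250 − 1/20·(0.971000+0.948700+0.932600+0.897700))/(1+1/20) = 2149/2500 ≈ 0.859600
step 6 [6y] zero: DF = P = 2057/2500 ≈ 0.822800
step 7 [7y] swap r/1=1011/31151: DF=(1 − 1011/31151·(0.971000+0.948700+0.932600+0.897700+0.859600+0.822800))/(1+1011/31151) = 3989/5000 ≈ 0.797800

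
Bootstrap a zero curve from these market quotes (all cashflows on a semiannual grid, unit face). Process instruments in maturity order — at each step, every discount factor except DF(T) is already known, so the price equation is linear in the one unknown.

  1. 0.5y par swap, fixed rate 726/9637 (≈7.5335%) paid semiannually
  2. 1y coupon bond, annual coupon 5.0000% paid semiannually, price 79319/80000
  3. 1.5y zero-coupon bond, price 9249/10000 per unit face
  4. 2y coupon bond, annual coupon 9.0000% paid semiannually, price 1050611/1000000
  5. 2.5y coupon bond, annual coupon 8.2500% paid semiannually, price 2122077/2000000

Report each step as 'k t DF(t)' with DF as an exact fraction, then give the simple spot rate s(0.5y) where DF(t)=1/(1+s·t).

1 1/2 9637/10000
2 1 4719/5000
3 3/2 9249/10000
4 2 4417/5000
5 5/2 4359/5000
s(0.5y) = (1/(9637/10000) − 1)/(1/2) = 726/9637 ≈ 7.5335%

step 1 [0.5y] swap r/2=363/9637: DF=(1 − 363/9637·(0))/(1+363/9637) = 9637/10000 ≈ 0.963700
step 2 [1y] bond c/2=1/40: DF=(79319/80000 − 1/40·(0.963700))/(1+1/40) = 4719/5000 ≈ 0.943800
step 3 [1.5y] zero: DF = P = 9249/10000 ≈ 0.924900
step 4 [2y] bond c/2=9/200: DF=(1050611/1000000 − 9/200·(0.963700+0.943800+0.924900))/(1+9/200) = 4417/5000 ≈ 0.883400
step 5 [2.5y] bond c/2=33/800: DF=(2122077/2000000 − 33/800·(0.963700+0.943800+0.924900+0.883400))/(1+33/800) = 4359/5000 ≈ 0.871800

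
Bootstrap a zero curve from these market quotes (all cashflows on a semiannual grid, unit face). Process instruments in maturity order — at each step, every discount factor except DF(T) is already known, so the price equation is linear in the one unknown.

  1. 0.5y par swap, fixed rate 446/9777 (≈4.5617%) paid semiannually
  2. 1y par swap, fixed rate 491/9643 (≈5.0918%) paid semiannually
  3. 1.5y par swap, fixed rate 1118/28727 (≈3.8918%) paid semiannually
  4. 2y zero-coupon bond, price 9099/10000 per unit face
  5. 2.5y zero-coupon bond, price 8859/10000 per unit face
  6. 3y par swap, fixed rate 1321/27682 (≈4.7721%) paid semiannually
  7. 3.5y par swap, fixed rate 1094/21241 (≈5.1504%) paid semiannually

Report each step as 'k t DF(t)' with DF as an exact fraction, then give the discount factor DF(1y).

step 1 [0.5y] swap r/2=223/9777: DF=(1 − 223/9777·(0))/(1+223/9777) = 9777/10000 ≈ 0.977700
step 2 [1y] swap r/2=491/19286: DF=(1 − 491/19286·(0.977700))/(1+491/19286) = 9509/10000 ≈ 0.950900
step 3 [1.5y] swap r/2=559/28727: DF=(1 − 559/28727·(0.977700+0.950900))/(1+559/28727) = 9441/10000 ≈ 0.944100
step 4 [2y] zero: DF = P = 9099/10000 ≈ 0.909900
step 5 [2.5y] zero: DF = P = 8859/10000 ≈ 0.885900
step 6 [3y] swap r/2=1321/55364: DF=(1 − 1321/55364·(0.977700+0.950900+0.944100+0.909900+0.885900))/(1+1321/55364) = 8679/10000 ≈ 0.867900
step 7 [3.5y] swap r/2=547/21241: DF=(1 − 547/21241·(0.977700+0.950900+0.944100+0.909900+0.885900+0.867900))/(1+547/21241) = 8359/10000 ≈ 0.835900

1 1/2 9777/10000
2 1 9509/10000
3 3/2 9441/10000
4 2 9099/10000
5 5/2 8859/10000
6 3 8679/10000
7 7/2 8359/10000
DF(1y) = 9509/10000 ≈ 0.950900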